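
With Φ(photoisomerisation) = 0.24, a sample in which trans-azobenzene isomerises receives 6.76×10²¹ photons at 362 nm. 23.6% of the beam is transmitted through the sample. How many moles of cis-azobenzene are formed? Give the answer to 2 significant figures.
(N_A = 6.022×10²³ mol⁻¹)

Moles of photons: 6.76×10²¹ / 6.022×10²³ = 0.01123 mol.
Fraction absorbed: 1 − 23.6/100 = 0.7640.
Photons absorbed: 0.7640 × 0.01123 = 0.008580 mol.
Product: Φ × n_abs = 0.24 × 0.008580 = 0.002059 mol.

0.0021 mol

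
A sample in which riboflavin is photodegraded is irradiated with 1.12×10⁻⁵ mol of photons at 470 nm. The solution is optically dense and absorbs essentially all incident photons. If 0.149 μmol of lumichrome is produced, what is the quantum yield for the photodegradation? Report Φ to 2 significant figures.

Φ = 0.013

Product: 0.149 μmol = 1.49×10⁻⁷ mol.
Φ = 1.49×10⁻⁷ mol / 1.12×10⁻⁵ mol photons = 0.013.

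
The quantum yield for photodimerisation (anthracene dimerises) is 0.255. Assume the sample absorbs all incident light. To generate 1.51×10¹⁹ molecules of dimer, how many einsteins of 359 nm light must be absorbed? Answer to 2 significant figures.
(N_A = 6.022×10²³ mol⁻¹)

Product: 1.51×10¹⁹ / 6.022×10²³ = 2.507×10⁻⁵ mol.
Photons that must be absorbed: 2.507×10⁻⁵ / 0.255 = 9.831×10⁻⁵ mol.

9.8×10⁻⁵ einstein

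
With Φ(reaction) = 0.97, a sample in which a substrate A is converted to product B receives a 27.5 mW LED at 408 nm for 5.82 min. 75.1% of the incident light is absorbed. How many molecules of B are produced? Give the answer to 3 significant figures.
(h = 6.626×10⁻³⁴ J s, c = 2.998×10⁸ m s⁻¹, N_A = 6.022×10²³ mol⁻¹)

Photon energy at 408 nm: hc/λ = (6.626×10⁻³⁴)(2.998×10⁸)/(408×10⁻⁹) = 4.869×10⁻¹⁹ J.
Energy delivered: (27.5 mW)(349.2 s) = 9.603 J.
Photons incident: 9.603 / 4.869×10⁻¹⁹ = 1.972×10¹⁹, i.e. 1.972×10¹⁹/6.022×10²³ = 3.275×10⁻⁵ mol.
Photons absorbed: 0.751 × 3.275×10⁻⁵ = 2.460×10⁻⁵ mol.
Product: Φ × n_abs = 0.97 × 2.460×10⁻⁵ = 2.386×10⁻⁵ mol.
As a count: 2.386×10⁻⁵ × 6.022×10²³ = 1.44×10¹⁹.

1.44×10¹⁹ molecules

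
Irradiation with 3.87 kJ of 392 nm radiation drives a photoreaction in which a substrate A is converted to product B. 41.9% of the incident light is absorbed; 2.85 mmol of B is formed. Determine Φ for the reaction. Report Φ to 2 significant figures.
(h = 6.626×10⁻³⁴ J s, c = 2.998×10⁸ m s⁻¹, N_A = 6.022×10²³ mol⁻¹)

Product: 2.85 mmol = 0.00285 mol.
Photon energy at 392 nm: hc/λ = (6.626×10⁻³⁴)(2.998×10⁸)/(392×10⁻⁹) = 5.068×10⁻¹⁹ J.
Incident energy: 3.87 kJ = 3870 J.
Photons incident: 3870 / 5.068×10⁻¹⁹ = 7.636×10²¹, i.e. 7.636×10²¹/6.022×10²³ = 0.01268 mol.
Photons absorbed: 0.419 × 0.01268 = 0.005313 mol.
Φ = 0.00285 mol / 0.005313 mol photons = 0.54.

Φ = 0.54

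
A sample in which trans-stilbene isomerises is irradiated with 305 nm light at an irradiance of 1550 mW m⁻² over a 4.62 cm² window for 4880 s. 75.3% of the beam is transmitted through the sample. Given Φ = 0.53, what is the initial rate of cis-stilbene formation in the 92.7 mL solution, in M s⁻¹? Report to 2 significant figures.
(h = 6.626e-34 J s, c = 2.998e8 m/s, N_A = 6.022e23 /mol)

Photon energy at 305 nm: hc/λ = (6.626e-34)(2.998e8)/(305e-9) = 6.513e-19 J.
Energy delivered: (1550 mW m⁻²)(4.62e-4 m²)(4880 s) = 3.495 J.
Photons incident: 3.495 / 6.513e-19 = 5.366e18, i.e. 5.366e18/6.022e23 = 8.911e-6 mol.
Fraction absorbed: 1 − 75.3/100 = 0.2470.
Photons absorbed: 0.2470 × 8.911e-6 = 2.201e-6 mol.
Product formed: 0.53 × 2.201e-6 = 1.167e-6 mol.
Rate: 1.167e-6 mol / (4880 s × 0.0927 L) = 2.6e-9 M s⁻¹.

2.6e-9 M s⁻¹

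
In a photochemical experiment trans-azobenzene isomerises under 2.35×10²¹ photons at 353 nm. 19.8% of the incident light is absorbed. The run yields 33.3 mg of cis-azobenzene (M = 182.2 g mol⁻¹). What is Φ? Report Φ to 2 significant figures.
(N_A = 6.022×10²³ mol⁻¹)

Product: 33.3 mg / 182.2 g mol⁻¹ = 1.828×10⁻⁴ mol.
Moles of photons: 2.35×10²¹ / 6.022×10²³ = 0.003902 mol.
Photons absorbed: 0.198 × 0.003902 = 7.726×10⁻⁴ mol.
Φ = 1.828×10⁻⁴ mol / 7.726×10⁻⁴ mol photons = 0.24.

Φ = 0.24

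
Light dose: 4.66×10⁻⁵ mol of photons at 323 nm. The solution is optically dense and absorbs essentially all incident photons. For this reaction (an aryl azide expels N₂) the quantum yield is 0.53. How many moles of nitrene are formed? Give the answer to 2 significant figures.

2.5×10⁻⁵ mol

Product: Φ × n_abs = 0.53 × 4.66×10⁻⁵ = 2.470×10⁻⁵ mol.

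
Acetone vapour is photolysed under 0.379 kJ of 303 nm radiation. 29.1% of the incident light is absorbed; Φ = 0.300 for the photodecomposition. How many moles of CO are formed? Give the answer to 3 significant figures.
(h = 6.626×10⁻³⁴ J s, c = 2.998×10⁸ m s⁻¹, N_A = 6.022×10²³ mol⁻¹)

Photon energy at 303 nm: hc/λ = (6.626×10⁻³⁴)(2.998×10⁸)/(303×10⁻⁹) = 6.556×10⁻¹⁹ J.
Incident energy: 0.379 kJ = 379 J.
Photons incident: 379 / 6.556×10⁻¹⁹ = 5.781×10²⁰, i.e. 5.781×10²⁰/6.022×10²³ = 9.600×10⁻⁴ mol.
Photons absorbed: 0.291 × 9.600×10⁻⁴ = 2.794×10⁻⁴ mol.
Product: Φ × n_abs = 0.300 × 2.794×10⁻⁴ = 8.382×10⁻⁵ mol.

8.38×10⁻⁵ mol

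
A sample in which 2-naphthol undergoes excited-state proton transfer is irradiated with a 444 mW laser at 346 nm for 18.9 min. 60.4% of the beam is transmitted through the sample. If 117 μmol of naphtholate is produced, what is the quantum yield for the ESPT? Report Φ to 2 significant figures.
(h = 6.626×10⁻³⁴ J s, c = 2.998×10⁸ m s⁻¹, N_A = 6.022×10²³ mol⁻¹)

Product: 117 μmol = 1.17×10⁻⁴ mol.
Photon energy at 346 nm: hc/λ = (6.626×10⁻³⁴)(2.998×10⁸)/(346×10⁻⁹) = 5.741×10⁻¹⁹ J.
Energy delivered: (444 mW)(1134 s) = 503.5 J.
Photons incident: 503.5 / 5.741×10⁻¹⁹ = 8.770×10²⁰, i.e. 8.770×10²⁰/6.022×10²³ = 0.001456 mol.
Fraction absorbed: 1 − 60.4/100 = 0.3960.
Photons absorbed: 0.3960 × 0.001456 = 5.766×10⁻⁴ mol.
Φ = 1.17×10⁻⁴ mol / 5.766×10⁻⁴ mol photons = 0.20.

Φ = 0.20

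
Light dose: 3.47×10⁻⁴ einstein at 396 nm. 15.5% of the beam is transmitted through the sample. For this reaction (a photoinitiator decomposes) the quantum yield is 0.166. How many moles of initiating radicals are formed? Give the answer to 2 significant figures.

Fraction absorbed: 1 − 15.5/100 = 0.8450.
Photons absorbed: 0.8450 × 3.47×10⁻⁴ = 2.932×10⁻⁴ mol.
Product: Φ × n_abs = 0.166 × 2.932×10⁻⁴ = 4.867×10⁻⁵ mol.

4.9×10⁻⁵ mol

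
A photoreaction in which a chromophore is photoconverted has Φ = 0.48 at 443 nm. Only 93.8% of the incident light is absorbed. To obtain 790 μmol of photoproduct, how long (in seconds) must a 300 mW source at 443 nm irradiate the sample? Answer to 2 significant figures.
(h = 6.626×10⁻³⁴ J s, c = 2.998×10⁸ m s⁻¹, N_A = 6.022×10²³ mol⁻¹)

t ≈ 1600 s

Product: 790 μmol = 7.90×10⁻⁴ mol.
Photons that must be absorbed: 7.90×10⁻⁴ / 0.48 = 0.001646 mol.
Incident photons needed: 0.001646 / 0.938 = 0.001755 mol.
Photon energy: hc/λ = 4.484×10⁻¹⁹ J; per mole, 2.700×10⁵ J mol⁻¹.
Energy required: 0.001755 × 2.700×10⁵ = 473.9 J.
Time: 473.9 J / 0.3 W = 1600 s.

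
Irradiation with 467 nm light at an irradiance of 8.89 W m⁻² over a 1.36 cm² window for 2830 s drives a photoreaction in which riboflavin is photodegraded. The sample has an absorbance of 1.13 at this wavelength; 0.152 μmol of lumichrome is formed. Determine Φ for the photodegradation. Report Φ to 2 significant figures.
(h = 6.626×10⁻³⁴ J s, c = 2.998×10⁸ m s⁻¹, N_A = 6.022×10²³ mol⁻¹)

Product: 0.152 μmol = 1.52×10⁻⁷ mol.
Photon energy at 467 nm: hc/λ = (6.626×10⁻³⁴)(2.998×10⁸)/(467×10⁻⁹) = 4.254×10⁻¹⁹ J.
Energy delivered: (8.89 W m⁻²)(1.36×10⁻⁴ m²)(2830 s) = 3.422 J.
Photons incident: 3.422 / 4.254×10⁻¹⁹ = 8.044×10¹⁸, i.e. 8.044×10¹⁸/6.022×10²³ = 1.336×10⁻⁵ mol.
Fraction absorbed: 1 − 10^(−1.13) = 0.9259.
Photons absorbed: 0.9259 × 1.336×10⁻⁵ = 1.237×10⁻⁵ mol.
Φ = 1.52×10⁻⁷ mol / 1.237×10⁻⁵ mol photons = 0.012.

Φ = 0.012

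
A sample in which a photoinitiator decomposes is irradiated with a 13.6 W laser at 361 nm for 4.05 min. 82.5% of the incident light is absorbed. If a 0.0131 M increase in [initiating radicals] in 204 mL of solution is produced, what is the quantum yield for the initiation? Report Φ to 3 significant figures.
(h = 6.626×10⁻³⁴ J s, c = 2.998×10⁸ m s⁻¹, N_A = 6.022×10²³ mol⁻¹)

Φ = 0.325

Product: (0.0131 M)(0.204 L) = 0.002672 mol.
Photon energy at 361 nm: hc/λ = (6.626×10⁻³⁴)(2.998×10⁸)/(361×10⁻⁹) = 5.503×10⁻¹⁹ J.
Energy delivered: (13.6 W)(243 s) = 3305 J.
Photons incident: 3305 / 5.503×10⁻¹⁹ = 6.006×10²¹, i.e. 6.006×10²¹/6.022×10²³ = 0.009973 mol.
Photons absorbed: 0.825 × 0.009973 = 0.008228 mol.
Φ = 0.002672 mol / 0.008228 mol photons = 0.325.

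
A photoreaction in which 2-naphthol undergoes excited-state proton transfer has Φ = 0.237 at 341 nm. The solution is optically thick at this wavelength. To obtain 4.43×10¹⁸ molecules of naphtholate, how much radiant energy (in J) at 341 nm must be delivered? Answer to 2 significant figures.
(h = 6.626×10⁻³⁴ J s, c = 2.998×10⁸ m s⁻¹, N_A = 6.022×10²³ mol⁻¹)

Product: 4.43×10¹⁸ / 6.022×10²³ = 7.356×10⁻⁶ mol.
Photons that must be absorbed: 7.356×10⁻⁶ / 0.237 = 3.104×10⁻⁵ mol.
Photon energy: hc/λ = 5.825×10⁻¹⁹ J; per mole, 3.508×10⁵ J mol⁻¹.
Energy required: 3.104×10⁻⁵ × 3.508×10⁵ = 11 J.

11 J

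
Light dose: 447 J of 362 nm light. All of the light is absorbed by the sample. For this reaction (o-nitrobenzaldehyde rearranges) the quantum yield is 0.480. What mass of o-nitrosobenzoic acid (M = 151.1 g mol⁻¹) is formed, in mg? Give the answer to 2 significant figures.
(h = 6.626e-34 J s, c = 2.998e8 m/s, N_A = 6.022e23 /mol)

98 mg

Photon energy at 362 nm: hc/λ = (6.626e-34)(2.998e8)/(362e-9) = 5.487e-19 J.
Photons incident: 447 / 5.487e-19 = 8.147e20, i.e. 8.147e20/6.022e23 = 0.001353 mol.
Product: Φ × n_abs = 0.480 × 0.001353 = 6.494e-4 mol.
Mass: 6.494e-4 × 151.1 = 0.09812 g = 98 mg.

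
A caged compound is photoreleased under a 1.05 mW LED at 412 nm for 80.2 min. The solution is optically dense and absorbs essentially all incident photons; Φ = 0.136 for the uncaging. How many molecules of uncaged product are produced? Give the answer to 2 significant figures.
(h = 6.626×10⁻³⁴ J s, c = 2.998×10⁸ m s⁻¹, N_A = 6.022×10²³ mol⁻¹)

Photon energy at 412 nm: hc/λ = (6.626×10⁻³⁴)(2.998×10⁸)/(412×10⁻⁹) = 4.822×10⁻¹⁹ J.
Energy delivered: (1.05 mW)(4812 s) = 5.053 J.
Photons incident: 5.053 / 4.822×10⁻¹⁹ = 1.048×10¹⁹, i.e. 1.048×10¹⁹/6.022×10²³ = 1.740×10⁻⁵ mol.
Product: Φ × n_abs = 0.136 × 1.740×10⁻⁵ = 2.366×10⁻⁶ mol.
As a count: 2.366×10⁻⁶ × 6.022×10²³ = 1.4×10¹⁸.

1.4×10¹⁸ molecules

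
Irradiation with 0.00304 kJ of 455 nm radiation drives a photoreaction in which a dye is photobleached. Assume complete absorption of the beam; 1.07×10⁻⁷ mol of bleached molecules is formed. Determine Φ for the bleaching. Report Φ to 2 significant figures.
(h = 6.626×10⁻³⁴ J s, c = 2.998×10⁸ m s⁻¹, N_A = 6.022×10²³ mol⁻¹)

Φ = 0.0093

Photon energy at 455 nm: hc/λ = (6.626×10⁻³⁴)(2.998×10⁸)/(455×10⁻⁹) = 4.366×10⁻¹⁹ J.
Incident energy: 0.00304 kJ = 3.04 J.
Photons incident: 3.04 / 4.366×10⁻¹⁹ = 6.963×10¹⁸, i.e. 6.963×10¹⁸/6.022×10²³ = 1.156×10⁻⁵ mol.
Φ = 1.07×10⁻⁷ mol / 1.156×10⁻⁵ mol photons = 0.0093.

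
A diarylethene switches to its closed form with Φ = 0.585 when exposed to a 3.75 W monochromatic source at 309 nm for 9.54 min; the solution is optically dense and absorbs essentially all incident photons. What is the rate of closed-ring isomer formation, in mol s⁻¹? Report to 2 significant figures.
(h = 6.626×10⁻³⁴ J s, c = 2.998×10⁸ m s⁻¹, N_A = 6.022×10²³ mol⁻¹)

Photon energy at 309 nm: hc/λ = (6.626×10⁻³⁴)(2.998×10⁸)/(309×10⁻⁹) = 6.429×10⁻¹⁹ J.
Energy delivered: (3.75 W)(572.4 s) = 2147 J.
Photons incident: 2147 / 6.429×10⁻¹⁹ = 3.340×10²¹, i.e. 3.340×10²¹/6.022×10²³ = 0.005546 mol.
Product formed: 0.585 × 0.005546 = 0.003244 mol.
Rate: 0.003244 / 572.4 s = 5.7×10⁻⁶ mol s⁻¹.

5.7×10⁻⁶ mol s⁻¹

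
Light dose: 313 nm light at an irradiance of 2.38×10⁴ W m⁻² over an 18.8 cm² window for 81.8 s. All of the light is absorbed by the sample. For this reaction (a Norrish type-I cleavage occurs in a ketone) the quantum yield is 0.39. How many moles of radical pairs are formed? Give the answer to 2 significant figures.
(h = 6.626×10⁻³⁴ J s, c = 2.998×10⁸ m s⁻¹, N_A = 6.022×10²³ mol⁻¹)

Photon energy at 313 nm: hc/λ = (6.626×10⁻³⁴)(2.998×10⁸)/(313×10⁻⁹) = 6.347×10⁻¹⁹ J.
Energy delivered: (2.38×10⁴ W m⁻²)(18.8×10⁻⁴ m²)(81.8 s) = 3660 J.
Photons incident: 3660 / 6.347×10⁻¹⁹ = 5.767×10²¹, i.e. 5.767×10²¹/6.022×10²³ = 0.009577 mol.
Product: Φ × n_abs = 0.39 × 0.009577 = 0.003735 mol.

0.0037 mol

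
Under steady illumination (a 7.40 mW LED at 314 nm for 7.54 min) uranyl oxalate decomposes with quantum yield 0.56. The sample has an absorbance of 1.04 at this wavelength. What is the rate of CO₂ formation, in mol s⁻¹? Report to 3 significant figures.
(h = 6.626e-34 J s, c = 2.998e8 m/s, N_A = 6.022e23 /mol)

Photon energy at 314 nm: hc/λ = (6.626e-34)(2.998e8)/(314e-9) = 6.326e-19 J.
Energy delivered: (7.40 mW)(452.4 s) = 3.348 J.
Photons incident: 3.348 / 6.326e-19 = 5.292e18, i.e. 5.292e18/6.022e23 = 8.788e-6 mol.
Fraction absorbed: 1 − 10^(−1.04) = 0.9088.
Photons absorbed: 0.9088 × 8.788e-6 = 7.987e-6 mol.
Product formed: 0.56 × 7.987e-6 = 4.473e-6 mol.
Rate: 4.473e-6 / 452.4 s = 9.89e-9 mol s⁻¹.

9.89e-9 mol s⁻¹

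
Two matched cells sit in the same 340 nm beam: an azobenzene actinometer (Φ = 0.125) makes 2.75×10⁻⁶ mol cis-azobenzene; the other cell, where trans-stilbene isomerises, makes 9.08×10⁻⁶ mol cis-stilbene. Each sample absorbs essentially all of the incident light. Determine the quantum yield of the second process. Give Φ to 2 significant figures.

Photons absorbed by the actinometer: 2.75×10⁻⁶ / 0.125 = 2.200×10⁻⁵ mol.
Φ(unknown) = 9.08×10⁻⁶ / 2.200×10⁻⁵ = 0.41.

Φ = 0.41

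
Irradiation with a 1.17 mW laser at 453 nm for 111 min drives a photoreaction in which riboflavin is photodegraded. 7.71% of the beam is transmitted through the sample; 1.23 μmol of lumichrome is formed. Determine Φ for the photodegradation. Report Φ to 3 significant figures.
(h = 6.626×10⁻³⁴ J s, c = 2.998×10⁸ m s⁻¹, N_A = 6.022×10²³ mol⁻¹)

Product: 1.23 μmol = 1.23×10⁻⁶ mol.
Photon energy at 453 nm: hc/λ = (6.626×10⁻³⁴)(2.998×10⁸)/(453×10⁻⁹) = 4.385×10⁻¹⁹ J.
Energy delivered: (1.17 mW)(6660 s) = 7.792 J.
Photons incident: 7.792 / 4.385×10⁻¹⁹ = 1.777×10¹⁹, i.e. 1.777×10¹⁹/6.022×10²³ = 2.951×10⁻⁵ mol.
Fraction absorbed: 1 − 7.71/100 = 0.9229.
Photons absorbed: 0.9229 × 2.951×10⁻⁵ = 2.723×10⁻⁵ mol.
Φ = 1.23×10⁻⁶ mol / 2.723×10⁻⁵ mol photons = 0.0452.

Φ = 0.0452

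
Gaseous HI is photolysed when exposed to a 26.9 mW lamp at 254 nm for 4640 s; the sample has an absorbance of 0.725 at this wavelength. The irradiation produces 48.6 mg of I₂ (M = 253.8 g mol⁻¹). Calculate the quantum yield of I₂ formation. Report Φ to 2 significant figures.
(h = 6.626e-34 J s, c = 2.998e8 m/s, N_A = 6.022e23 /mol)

Product: 48.6 mg / 253.8 g mol⁻¹ = 1.915e-4 mol.
Photon energy at 254 nm: hc/λ = (6.626e-34)(2.998e8)/(254e-9) = 7.821e-19 J.
Energy delivered: (26.9 mW)(4640 s) = 124.8 J.
Photons incident: 124.8 / 7.821e-19 = 1.596e20, i.e. 1.596e20/6.022e23 = 2.650e-4 mol.
Fraction absorbed: 1 − 10^(−0.725) = 0.8116.
Photons absorbed: 0.8116 × 2.650e-4 = 2.151e-4 mol.
Φ = 1.915e-4 mol / 2.151e-4 mol photons = 0.89.

Φ = 0.89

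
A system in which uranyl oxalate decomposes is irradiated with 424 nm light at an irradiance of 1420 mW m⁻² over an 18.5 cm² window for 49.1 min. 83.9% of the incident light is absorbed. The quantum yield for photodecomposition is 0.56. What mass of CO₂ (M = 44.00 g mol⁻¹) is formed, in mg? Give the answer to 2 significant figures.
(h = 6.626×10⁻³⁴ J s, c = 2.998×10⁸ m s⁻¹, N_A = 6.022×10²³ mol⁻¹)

Photon energy at 424 nm: hc/λ = (6.626×10⁻³⁴)(2.998×10⁸)/(424×10⁻⁹) = 4.685×10⁻¹⁹ J.
Energy delivered: (1420 mW m⁻²)(18.5×10⁻⁴ m²)(2946 s) = 7.739 J.
Photons incident: 7.739 / 4.685×10⁻¹⁹ = 1.652×10¹⁹, i.e. 1.652×10¹⁹/6.022×10²³ = 2.743×10⁻⁵ mol.
Photons absorbed: 0.839 × 2.743×10⁻⁵ = 2.301×10⁻⁵ mol.
Product: Φ × n_abs = 0.56 × 2.301×10⁻⁵ = 1.289×10⁻⁵ mol.
Mass: 1.289×10⁻⁵ × 44.00 = 5.672×10⁻⁴ g = 0.57 mg.

0.57 mg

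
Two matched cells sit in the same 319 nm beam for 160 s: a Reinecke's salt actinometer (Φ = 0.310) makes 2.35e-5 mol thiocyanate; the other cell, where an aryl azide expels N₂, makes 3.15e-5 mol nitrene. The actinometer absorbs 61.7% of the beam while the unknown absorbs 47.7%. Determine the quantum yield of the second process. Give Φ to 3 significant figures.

Φ = 0.537

Photons absorbed by the actinometer: 2.35e-5 / 0.310 = 7.581e-5 mol.
Incident flux: 7.581e-5 / 0.617 = 1.229e-4 einstein.
Absorbed by unknown: 0.477 × 1.229e-4 = 5.862e-5 mol.
Φ(unknown) = 3.15e-5 / 5.862e-5 = 0.537.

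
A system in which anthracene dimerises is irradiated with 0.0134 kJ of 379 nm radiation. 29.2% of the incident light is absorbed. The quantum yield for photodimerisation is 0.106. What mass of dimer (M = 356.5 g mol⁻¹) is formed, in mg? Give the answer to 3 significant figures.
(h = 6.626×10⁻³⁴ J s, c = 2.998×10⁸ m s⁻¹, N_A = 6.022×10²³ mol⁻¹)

Photon energy at 379 nm: hc/λ = (6.626×10⁻³⁴)(2.998×10⁸)/(379×10⁻⁹) = 5.241×10⁻¹⁹ J.
Incident energy: 0.0134 kJ = 13.4 J.
Photons incident: 13.4 / 5.241×10⁻¹⁹ = 2.557×10¹⁹, i.e. 2.557×10¹⁹/6.022×10²³ = 4.246×10⁻⁵ mol.
Photons absorbed: 0.292 × 4.246×10⁻⁵ = 1.240×10⁻⁵ mol.
Product: Φ × n_abs = 0.106 × 1.240×10⁻⁵ = 1.314×10⁻⁶ mol.
Mass: 1.314×10⁻⁶ × 356.5 = 4.684×10⁻⁴ g = 0.468 mg.

0.468 mg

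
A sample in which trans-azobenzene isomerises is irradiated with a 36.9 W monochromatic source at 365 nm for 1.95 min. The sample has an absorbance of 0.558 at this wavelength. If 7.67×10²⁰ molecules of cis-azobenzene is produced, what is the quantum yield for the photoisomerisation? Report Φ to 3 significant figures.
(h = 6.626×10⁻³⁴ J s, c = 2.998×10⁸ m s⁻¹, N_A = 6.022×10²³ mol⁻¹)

Product: 7.67×10²⁰ / 6.022×10²³ = 0.001274 mol.
Photon energy at 365 nm: hc/λ = (6.626×10⁻³⁴)(2.998×10⁸)/(365×10⁻⁹) = 5.442×10⁻¹⁹ J.
Energy delivered: (36.9 W)(117 s) = 4317 J.
Photons incident: 4317 / 5.442×10⁻¹⁹ = 7.933×10²¹, i.e. 7.933×10²¹/6.022×10²³ = 0.01317 mol.
Fraction absorbed: 1 − 10^(−0.558) = 0.7233.
Photons absorbed: 0.7233 × 0.01317 = 0.009526 mol.
Φ = 0.001274 mol / 0.009526 mol photons = 0.134.

Φ = 0.134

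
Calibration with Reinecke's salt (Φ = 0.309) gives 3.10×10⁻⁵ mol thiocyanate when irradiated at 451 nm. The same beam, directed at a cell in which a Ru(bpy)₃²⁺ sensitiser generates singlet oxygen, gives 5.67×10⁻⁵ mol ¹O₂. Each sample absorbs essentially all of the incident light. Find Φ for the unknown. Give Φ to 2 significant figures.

Φ = 0.57

Photons absorbed by the actinometer: 3.10×10⁻⁵ / 0.309 = 1.003×10⁻⁴ mol.
Φ(unknown) = 5.67×10⁻⁵ / 1.003×10⁻⁴ = 0.57.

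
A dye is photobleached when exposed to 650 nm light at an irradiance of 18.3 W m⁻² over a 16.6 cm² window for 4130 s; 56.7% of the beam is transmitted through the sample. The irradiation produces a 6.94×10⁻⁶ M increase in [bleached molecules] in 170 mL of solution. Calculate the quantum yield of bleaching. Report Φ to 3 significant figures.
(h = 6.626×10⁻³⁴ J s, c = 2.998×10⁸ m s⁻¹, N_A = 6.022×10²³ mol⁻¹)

Product: (6.94×10⁻⁶ M)(0.17 L) = 1.180×10⁻⁶ mol.
Photon energy at 650 nm: hc/λ = (6.626×10⁻³⁴)(2.998×10⁸)/(650×10⁻⁹) = 3.056×10⁻¹⁹ J.
Energy delivered: (18.3 W m⁻²)(16.6×10⁻⁴ m²)(4130 s) = 125.5 J.
Photons incident: 125.5 / 3.056×10⁻¹⁹ = 4.107×10²⁰, i.e. 4.107×10²⁰/6.022×10²³ = 6.820×10⁻⁴ mol.
Fraction absorbed: 1 − 56.7/100 = 0.4330.
Photons absorbed: 0.4330 × 6.820×10⁻⁴ = 2.953×10⁻⁴ mol.
Φ = 1.180×10⁻⁶ mol / 2.953×10⁻⁴ mol photons = 0.00400.

Φ = 0.00400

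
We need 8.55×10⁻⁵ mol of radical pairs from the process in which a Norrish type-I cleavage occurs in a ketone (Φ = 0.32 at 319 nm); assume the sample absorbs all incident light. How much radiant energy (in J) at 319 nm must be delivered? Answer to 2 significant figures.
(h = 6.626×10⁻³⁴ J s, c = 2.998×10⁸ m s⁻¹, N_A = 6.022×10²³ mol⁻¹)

Photons that must be absorbed: 8.55×10⁻⁵ / 0.32 = 2.672×10⁻⁴ mol.
Photon energy: hc/λ = 6.227×10⁻¹⁹ J; per mole, 3.750×10⁵ J mol⁻¹.
Energy required: 2.672×10⁻⁴ × 3.750×10⁵ = 100 J.

100 J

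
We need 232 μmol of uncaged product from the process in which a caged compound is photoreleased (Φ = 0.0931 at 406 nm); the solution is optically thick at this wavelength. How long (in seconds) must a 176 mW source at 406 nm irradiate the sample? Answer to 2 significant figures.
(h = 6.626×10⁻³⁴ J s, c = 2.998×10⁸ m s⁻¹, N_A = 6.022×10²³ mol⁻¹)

Product: 232 μmol = 2.32×10⁻⁴ mol.
Photons that must be absorbed: 2.32×10⁻⁴ / 0.0931 = 0.002492 mol.
Photon energy: hc/λ = 4.893×10⁻¹⁹ J; per mole, 2.947×10⁵ J mol⁻¹.
Energy required: 0.002492 × 2.947×10⁵ = 734.4 J.
Time: 734.4 J / 0.176 W = 4200 s.

t ≈ 4200 s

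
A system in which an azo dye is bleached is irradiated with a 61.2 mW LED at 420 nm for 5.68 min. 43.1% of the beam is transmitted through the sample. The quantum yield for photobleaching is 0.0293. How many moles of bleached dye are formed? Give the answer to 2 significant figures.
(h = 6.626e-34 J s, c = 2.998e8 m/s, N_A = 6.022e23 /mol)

Photon energy at 420 nm: hc/λ = (6.626e-34)(2.998e8)/(420e-9) = 4.730e-19 J.
Energy delivered: (61.2 mW)(340.8 s) = 20.86 J.
Photons incident: 20.86 / 4.730e-19 = 4.410e19, i.e. 4.410e19/6.022e23 = 7.323e-5 mol.
Fraction absorbed: 1 − 43.1/100 = 0.5690.
Photons absorbed: 0.5690 × 7.323e-5 = 4.167e-5 mol.
Product: Φ × n_abs = 0.0293 × 4.167e-5 = 1.221e-6 mol.

1.2e-6 mol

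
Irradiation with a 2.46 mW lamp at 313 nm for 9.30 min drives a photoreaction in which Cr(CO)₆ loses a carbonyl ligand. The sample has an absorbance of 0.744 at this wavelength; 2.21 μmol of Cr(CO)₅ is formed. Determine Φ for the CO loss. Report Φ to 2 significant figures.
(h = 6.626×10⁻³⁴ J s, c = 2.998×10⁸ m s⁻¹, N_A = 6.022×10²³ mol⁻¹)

Product: 2.21 μmol = 2.21×10⁻⁶ mol.
Photon energy at 313 nm: hc/λ = (6.626×10⁻³⁴)(2.998×10⁸)/(313×10⁻⁹) = 6.347×10⁻¹⁹ J.
Energy delivered: (2.46 mW)(558 s) = 1.373 J.
Photons incident: 1.373 / 6.347×10⁻¹⁹ = 2.163×10¹⁸, i.e. 2.163×10¹⁸/6.022×10²³ = 3.592×10⁻⁶ mol.
Fraction absorbed: 1 − 10^(−0.744) = 0.8197.
Photons absorbed: 0.8197 × 3.592×10⁻⁶ = 2.944×10⁻⁶ mol.
Φ = 2.21×10⁻⁶ mol / 2.944×10⁻⁶ mol photons = 0.75.

Φ = 0.75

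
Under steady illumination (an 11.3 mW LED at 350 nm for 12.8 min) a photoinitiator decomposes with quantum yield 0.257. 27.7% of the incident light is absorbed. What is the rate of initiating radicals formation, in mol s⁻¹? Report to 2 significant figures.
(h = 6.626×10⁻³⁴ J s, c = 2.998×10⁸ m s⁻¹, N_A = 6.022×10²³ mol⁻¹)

2.4×10⁻⁹ mol s⁻¹

Photon energy at 350 nm: hc/λ = (6.626×10⁻³⁴)(2.998×10⁸)/(350×10⁻⁹) = 5.676×10⁻¹⁹ J.
Energy delivered: (11.3 mW)(768 s) = 8.678 J.
Photons incident: 8.678 / 5.676×10⁻¹⁹ = 1.529×10¹⁹, i.e. 1.529×10¹⁹/6.022×10²³ = 2.539×10⁻⁵ mol.
Photons absorbed: 0.277 × 2.539×10⁻⁵ = 7.033×10⁻⁶ mol.
Product formed: 0.257 × 7.033×10⁻⁶ = 1.807×10⁻⁶ mol.
Rate: 1.807×10⁻⁶ / 768 s = 2.4×10⁻⁹ mol s⁻¹.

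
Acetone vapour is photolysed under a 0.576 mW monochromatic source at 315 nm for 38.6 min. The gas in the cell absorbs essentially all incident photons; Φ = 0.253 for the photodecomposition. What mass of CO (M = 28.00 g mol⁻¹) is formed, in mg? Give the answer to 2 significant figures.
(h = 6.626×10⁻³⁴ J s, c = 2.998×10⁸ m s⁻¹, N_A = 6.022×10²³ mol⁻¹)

Photon energy at 315 nm: hc/λ = (6.626×10⁻³⁴)(2.998×10⁸)/(315×10⁻⁹) = 6.306×10⁻¹⁹ J.
Energy delivered: (0.576 mW)(2316 s) = 1.334 J.
Photons incident: 1.334 / 6.306×10⁻¹⁹ = 2.115×10¹⁸, i.e. 2.115×10¹⁸/6.022×10²³ = 3.512×10⁻⁶ mol.
Product: Φ × n_abs = 0.253 × 3.512×10⁻⁶ = 8.885×10⁻⁷ mol.
Mass: 8.885×10⁻⁷ × 28.00 = 2.488×10⁻⁵ g = 0.025 mg.

0.025 mg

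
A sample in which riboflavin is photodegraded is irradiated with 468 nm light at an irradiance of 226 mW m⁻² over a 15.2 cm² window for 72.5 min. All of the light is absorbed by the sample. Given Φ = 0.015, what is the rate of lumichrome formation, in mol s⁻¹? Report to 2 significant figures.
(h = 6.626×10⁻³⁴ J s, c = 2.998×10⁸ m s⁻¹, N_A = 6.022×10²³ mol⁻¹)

Photon energy at 468 nm: hc/λ = (6.626×10⁻³⁴)(2.998×10⁸)/(468×10⁻⁹) = 4.245×10⁻¹⁹ J.
Energy delivered: (226 mW m⁻²)(15.2×10⁻⁴ m²)(4350 s) = 1.494 J.
Photons incident: 1.494 / 4.245×10⁻¹⁹ = 3.519×10¹⁸, i.e. 3.519×10¹⁸/6.022×10²³ = 5.844×10⁻⁶ mol.
Product formed: 0.015 × 5.844×10⁻⁶ = 8.766×10⁻⁸ mol.
Rate: 8.766×10⁻⁸ / 4350 s = 2.0×10⁻¹¹ mol s⁻¹.

2.0×10⁻¹¹ mol s⁻¹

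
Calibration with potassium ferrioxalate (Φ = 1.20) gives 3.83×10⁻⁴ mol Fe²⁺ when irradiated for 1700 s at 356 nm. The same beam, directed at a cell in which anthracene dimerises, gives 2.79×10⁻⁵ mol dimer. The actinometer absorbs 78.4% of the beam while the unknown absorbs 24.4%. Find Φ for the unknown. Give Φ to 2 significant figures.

Φ = 0.28

Photons absorbed by the actinometer: 3.83×10⁻⁴ / 1.20 = 3.192×10⁻⁴ mol.
Incident flux: 3.192×10⁻⁴ / 0.784 = 4.071×10⁻⁴ einstein.
Absorbed by unknown: 0.244 × 4.071×10⁻⁴ = 9.933×10⁻⁵ mol.
Φ(unknown) = 2.79×10⁻⁵ / 9.933×10⁻⁵ = 0.28.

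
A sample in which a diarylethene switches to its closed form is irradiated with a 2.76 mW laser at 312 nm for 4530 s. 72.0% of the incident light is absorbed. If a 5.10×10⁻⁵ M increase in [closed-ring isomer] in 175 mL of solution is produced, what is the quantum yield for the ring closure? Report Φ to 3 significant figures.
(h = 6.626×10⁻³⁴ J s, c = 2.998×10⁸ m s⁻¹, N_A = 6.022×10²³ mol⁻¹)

Φ = 0.380

Product: (5.10×10⁻⁵ M)(0.175 L) = 8.925×10⁻⁶ mol.
Photon energy at 312 nm: hc/λ = (6.626×10⁻³⁴)(2.998×10⁸)/(312×10⁻⁹) = 6.367×10⁻¹⁹ J.
Energy delivered: (2.76 mW)(4530 s) = 12.50 J.
Photons incident: 12.50 / 6.367×10⁻¹⁹ = 1.963×10¹⁹, i.e. 1.963×10¹⁹/6.022×10²³ = 3.260×10⁻⁵ mol.
Photons absorbed: 0.720 × 3.260×10⁻⁵ = 2.347×10⁻⁵ mol.
Φ = 8.925×10⁻⁶ mol / 2.347×10⁻⁵ mol photons = 0.380.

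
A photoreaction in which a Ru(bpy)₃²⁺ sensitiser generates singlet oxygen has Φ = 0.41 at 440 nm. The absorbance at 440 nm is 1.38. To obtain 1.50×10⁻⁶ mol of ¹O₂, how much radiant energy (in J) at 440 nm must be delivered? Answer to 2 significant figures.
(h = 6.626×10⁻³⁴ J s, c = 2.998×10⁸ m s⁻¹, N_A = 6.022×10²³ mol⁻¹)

Photons that must be absorbed: 1.50×10⁻⁶ / 0.41 = 3.659×10⁻⁶ mol.
Fraction absorbed: 1 − 10^(−1.38) = 0.9583.
Incident photons needed: 3.659×10⁻⁶ / 0.9583 = 3.818×10⁻⁶ mol.
Photon energy: hc/λ = 4.515×10⁻¹⁹ J; per mole, 2.719×10⁵ J mol⁻¹.
Energy required: 3.818×10⁻⁶ × 2.719×10⁵ = 1.0 J.

1.0 J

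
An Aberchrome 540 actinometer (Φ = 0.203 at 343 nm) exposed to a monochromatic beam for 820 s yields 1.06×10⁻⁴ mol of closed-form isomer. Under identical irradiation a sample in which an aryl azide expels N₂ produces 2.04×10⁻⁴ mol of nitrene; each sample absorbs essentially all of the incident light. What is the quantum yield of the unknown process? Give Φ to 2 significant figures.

Photons absorbed by the actinometer: 1.06×10⁻⁴ / 0.203 = 5.222×10⁻⁴ mol.
Φ(unknown) = 2.04×10⁻⁴ / 5.222×10⁻⁴ = 0.39.

Φ = 0.39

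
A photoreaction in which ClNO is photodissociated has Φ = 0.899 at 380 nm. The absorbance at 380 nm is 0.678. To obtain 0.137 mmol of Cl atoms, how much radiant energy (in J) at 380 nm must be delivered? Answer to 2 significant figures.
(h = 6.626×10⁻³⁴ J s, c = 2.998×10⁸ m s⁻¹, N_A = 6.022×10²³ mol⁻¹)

Product: 0.137 mmol = 1.37×10⁻⁴ mol.
Photons that must be absorbed: 1.37×10⁻⁴ / 0.899 = 1.524×10⁻⁴ mol.
Fraction absorbed: 1 − 10^(−0.678) = 0.7901.
Incident photons needed: 1.524×10⁻⁴ / 0.7901 = 1.929×10⁻⁴ mol.
Photon energy: hc/λ = 5.228×10⁻¹⁹ J; per mole, 3.148×10⁵ J mol⁻¹.
Energy required: 1.929×10⁻⁴ × 3.148×10⁵ = 61 J.

61 J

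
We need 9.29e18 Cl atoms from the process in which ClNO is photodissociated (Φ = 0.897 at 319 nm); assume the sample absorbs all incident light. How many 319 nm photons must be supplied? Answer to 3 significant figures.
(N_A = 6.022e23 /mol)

1.04e19 photons

Product: 9.29e18 / 6.022e23 = 1.543e-5 mol.
Photons that must be absorbed: 1.543e-5 / 0.897 = 1.720e-5 mol.
Photon count: 1.720e-5 × 6.022e23 = 1.04e19.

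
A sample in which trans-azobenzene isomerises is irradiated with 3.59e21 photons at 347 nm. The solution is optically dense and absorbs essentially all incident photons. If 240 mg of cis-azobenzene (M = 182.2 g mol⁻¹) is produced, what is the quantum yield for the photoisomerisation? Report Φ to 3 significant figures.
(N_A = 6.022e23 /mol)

Product: 240 mg / 182.2 g mol⁻¹ = 0.001317 mol.
Moles of photons: 3.59e21 / 6.022e23 = 0.005961 mol.
Φ = 0.001317 mol / 0.005961 mol photons = 0.221.

Φ = 0.221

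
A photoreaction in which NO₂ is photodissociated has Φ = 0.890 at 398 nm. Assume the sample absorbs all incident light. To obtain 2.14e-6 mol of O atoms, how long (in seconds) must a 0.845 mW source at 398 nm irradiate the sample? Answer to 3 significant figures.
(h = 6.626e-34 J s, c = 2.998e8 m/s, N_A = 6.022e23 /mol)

Photons that must be absorbed: 2.14e-6 / 0.890 = 2.404e-6 mol.
Photon energy: hc/λ = 4.991e-19 J; per mole, 3.006e5 J mol⁻¹.
Energy required: 2.404e-6 × 3.006e5 = 0.7226 J.
Time: 0.7226 J / 0.000845 W = 855 s.

t ≈ 855 s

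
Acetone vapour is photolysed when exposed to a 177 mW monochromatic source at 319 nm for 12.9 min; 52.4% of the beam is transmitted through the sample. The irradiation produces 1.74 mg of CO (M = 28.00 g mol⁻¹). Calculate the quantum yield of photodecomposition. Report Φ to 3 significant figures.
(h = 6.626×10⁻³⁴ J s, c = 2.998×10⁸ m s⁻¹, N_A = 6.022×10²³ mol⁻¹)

Product: 1.74 mg / 28.00 g mol⁻¹ = 6.214×10⁻⁵ mol.
Photon energy at 319 nm: hc/λ = (6.626×10⁻³⁴)(2.998×10⁸)/(319×10⁻⁹) = 6.227×10⁻¹⁹ J.
Energy delivered: (177 mW)(774 s) = 137.0 J.
Photons incident: 137.0 / 6.227×10⁻¹⁹ = 2.200×10²⁰, i.e. 2.200×10²⁰/6.022×10²³ = 3.653×10⁻⁴ mol.
Fraction absorbed: 1 − 52.4/100 = 0.4760.
Photons absorbed: 0.4760 × 3.653×10⁻⁴ = 1.739×10⁻⁴ mol.
Φ = 6.214×10⁻⁵ mol / 1.739×10⁻⁴ mol photons = 0.357.

Φ = 0.357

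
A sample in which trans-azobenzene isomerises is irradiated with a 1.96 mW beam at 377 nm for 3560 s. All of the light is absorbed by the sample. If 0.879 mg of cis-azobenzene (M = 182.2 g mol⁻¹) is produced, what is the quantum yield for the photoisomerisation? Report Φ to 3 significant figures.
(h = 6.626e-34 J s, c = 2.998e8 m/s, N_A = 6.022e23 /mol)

Φ = 0.219

Product: 0.879 mg / 182.2 g mol⁻¹ = 4.824e-6 mol.
Photon energy at 377 nm: hc/λ = (6.626e-34)(2.998e8)/(377e-9) = 5.269e-19 J.
Energy delivered: (1.96 mW)(3560 s) = 6.978 J.
Photons incident: 6.978 / 5.269e-19 = 1.324e19, i.e. 1.324e19/6.022e23 = 2.199e-5 mol.
Φ = 4.824e-6 mol / 2.199e-5 mol photons = 0.219.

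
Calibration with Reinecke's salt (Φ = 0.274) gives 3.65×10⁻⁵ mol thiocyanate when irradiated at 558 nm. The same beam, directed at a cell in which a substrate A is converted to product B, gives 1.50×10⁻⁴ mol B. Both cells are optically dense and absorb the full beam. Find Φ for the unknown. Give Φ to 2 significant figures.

Φ = 1.1

Photons absorbed by the actinometer: 3.65×10⁻⁵ / 0.274 = 1.332×10⁻⁴ mol.
Φ(unknown) = 1.50×10⁻⁴ / 1.332×10⁻⁴ = 1.1.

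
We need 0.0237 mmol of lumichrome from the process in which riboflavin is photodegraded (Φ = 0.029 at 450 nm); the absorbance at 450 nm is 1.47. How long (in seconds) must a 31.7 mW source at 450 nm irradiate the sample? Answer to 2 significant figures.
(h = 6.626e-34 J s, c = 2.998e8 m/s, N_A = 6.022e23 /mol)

Product: 0.0237 mmol = 2.37e-5 mol.
Photons that must be absorbed: 2.37e-5 / 0.029 = 8.172e-4 mol.
Fraction absorbed: 1 − 10^(−1.47) = 0.9661.
Incident photons needed: 8.172e-4 / 0.9661 = 8.459e-4 mol.
Photon energy: hc/λ = 4.414e-19 J; per mole, 2.658e5 J mol⁻¹.
Energy required: 8.459e-4 × 2.658e5 = 224.8 J.
Time: 224.8 J / 0.0317 W = 7100 s.

t ≈ 7100 s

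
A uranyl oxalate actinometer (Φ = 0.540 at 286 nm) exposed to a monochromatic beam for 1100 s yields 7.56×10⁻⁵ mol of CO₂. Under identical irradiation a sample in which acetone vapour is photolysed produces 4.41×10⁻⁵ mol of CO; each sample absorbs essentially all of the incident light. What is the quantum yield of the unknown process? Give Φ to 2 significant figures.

Φ = 0.32

Photons absorbed by the actinometer: 7.56×10⁻⁵ / 0.540 = 1.400×10⁻⁴ mol.
Φ(unknown) = 4.41×10⁻⁵ / 1.400×10⁻⁴ = 0.32.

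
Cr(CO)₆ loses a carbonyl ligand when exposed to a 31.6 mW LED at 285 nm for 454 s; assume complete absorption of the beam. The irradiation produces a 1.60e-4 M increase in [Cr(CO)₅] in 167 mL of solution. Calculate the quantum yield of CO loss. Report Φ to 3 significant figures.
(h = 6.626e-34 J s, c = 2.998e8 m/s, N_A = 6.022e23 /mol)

Φ = 0.782

Product: (1.60e-4 M)(0.167 L) = 2.672e-5 mol.
Photon energy at 285 nm: hc/λ = (6.626e-34)(2.998e8)/(285e-9) = 6.970e-19 J.
Energy delivered: (31.6 mW)(454 s) = 14.35 J.
Photons incident: 14.35 / 6.970e-19 = 2.059e19, i.e. 2.059e19/6.022e23 = 3.419e-5 mol.
Φ = 2.672e-5 mol / 3.419e-5 mol photons = 0.782.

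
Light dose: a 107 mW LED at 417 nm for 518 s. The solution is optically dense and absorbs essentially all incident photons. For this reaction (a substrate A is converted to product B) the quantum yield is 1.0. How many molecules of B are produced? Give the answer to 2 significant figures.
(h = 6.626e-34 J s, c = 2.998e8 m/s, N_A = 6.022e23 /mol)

1.2e20 molecules

Photon energy at 417 nm: hc/λ = (6.626e-34)(2.998e8)/(417e-9) = 4.764e-19 J.
Energy delivered: (107 mW)(518 s) = 55.43 J.
Photons incident: 55.43 / 4.764e-19 = 1.164e20, i.e. 1.164e20/6.022e23 = 1.933e-4 mol.
Product: Φ × n_abs = 1.0 × 1.933e-4 = 1.933e-4 mol.
As a count: 1.933e-4 × 6.022e23 = 1.2e20.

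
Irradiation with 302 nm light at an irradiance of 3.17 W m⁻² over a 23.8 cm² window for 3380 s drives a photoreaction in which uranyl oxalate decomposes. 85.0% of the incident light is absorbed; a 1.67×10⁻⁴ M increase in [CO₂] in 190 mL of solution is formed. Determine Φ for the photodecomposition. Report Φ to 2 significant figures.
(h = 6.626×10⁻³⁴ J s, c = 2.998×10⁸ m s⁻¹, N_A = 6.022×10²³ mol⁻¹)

Product: (1.67×10⁻⁴ M)(0.19 L) = 3.173×10⁻⁵ mol.
Photon energy at 302 nm: hc/λ = (6.626×10⁻³⁴)(2.998×10⁸)/(302×10⁻⁹) = 6.578×10⁻¹⁹ J.
Energy delivered: (3.17 W m⁻²)(23.8×10⁻⁴ m²)(3380 s) = 25.50 J.
Photons incident: 25.50 / 6.578×10⁻¹⁹ = 3.877×10¹⁹, i.e. 3.877×10¹⁹/6.022×10²³ = 6.438×10⁻⁵ mol.
Photons absorbed: 0.850 × 6.438×10⁻⁵ = 5.472×10⁻⁵ mol.
Φ = 3.173×10⁻⁵ mol / 5.472×10⁻⁵ mol photons = 0.58.

Φ = 0.58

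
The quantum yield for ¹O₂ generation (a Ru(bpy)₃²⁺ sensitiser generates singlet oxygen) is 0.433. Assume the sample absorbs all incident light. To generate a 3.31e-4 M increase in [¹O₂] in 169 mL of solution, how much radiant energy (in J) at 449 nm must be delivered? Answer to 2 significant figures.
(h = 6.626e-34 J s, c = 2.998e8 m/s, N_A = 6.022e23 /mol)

Product: (3.31e-4 M)(0.169 L) = 5.594e-5 mol.
Photons that must be absorbed: 5.594e-5 / 0.433 = 1.292e-4 mol.
Photon energy: hc/λ = 4.424e-19 J; per mole, 2.664e5 J mol⁻¹.
Energy required: 1.292e-4 × 2.664e5 = 34 J.

34 J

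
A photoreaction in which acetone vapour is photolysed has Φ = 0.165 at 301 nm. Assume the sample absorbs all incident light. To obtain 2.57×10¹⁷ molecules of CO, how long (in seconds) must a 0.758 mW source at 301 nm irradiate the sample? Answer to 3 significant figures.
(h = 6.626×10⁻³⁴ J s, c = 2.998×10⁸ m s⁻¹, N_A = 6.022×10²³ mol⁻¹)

t ≈ 1360 s

Product: 2.57×10¹⁷ / 6.022×10²³ = 4.268×10⁻⁷ mol.
Photons that must be absorbed: 4.268×10⁻⁷ / 0.165 = 2.587×10⁻⁶ mol.
Photon energy: hc/λ = 6.600×10⁻¹⁹ J; per mole, 3.975×10⁵ J mol⁻¹.
Energy required: 2.587×10⁻⁶ × 3.975×10⁵ = 1.028 J.
Time: 1.028 J / 0.000758 W = 1360 s.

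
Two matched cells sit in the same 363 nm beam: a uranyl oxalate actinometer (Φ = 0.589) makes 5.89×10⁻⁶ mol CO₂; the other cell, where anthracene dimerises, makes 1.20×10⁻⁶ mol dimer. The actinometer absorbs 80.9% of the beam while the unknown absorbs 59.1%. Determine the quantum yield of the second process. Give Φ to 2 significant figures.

Photons absorbed by the actinometer: 5.89×10⁻⁶ / 0.589 = 1.000×10⁻⁵ mol.
Incident flux: 1.000×10⁻⁵ / 0.809 = 1.236×10⁻⁵ einstein.
Absorbed by unknown: 0.591 × 1.236×10⁻⁵ = 7.305×10⁻⁶ mol.
Φ(unknown) = 1.20×10⁻⁶ / 7.305×10⁻⁶ = 0.16.

Φ = 0.16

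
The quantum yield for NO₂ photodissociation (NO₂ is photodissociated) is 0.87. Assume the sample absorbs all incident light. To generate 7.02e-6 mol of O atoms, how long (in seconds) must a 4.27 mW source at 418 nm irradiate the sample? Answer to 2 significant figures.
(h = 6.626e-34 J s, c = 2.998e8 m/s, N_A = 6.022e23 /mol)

t ≈ 540 s

Photons that must be absorbed: 7.02e-6 / 0.87 = 8.069e-6 mol.
Photon energy: hc/λ = 4.752e-19 J; per mole, 2.862e5 J mol⁻¹.
Energy required: 8.069e-6 × 2.862e5 = 2.309 J.
Time: 2.309 J / 0.00427 W = 540 s.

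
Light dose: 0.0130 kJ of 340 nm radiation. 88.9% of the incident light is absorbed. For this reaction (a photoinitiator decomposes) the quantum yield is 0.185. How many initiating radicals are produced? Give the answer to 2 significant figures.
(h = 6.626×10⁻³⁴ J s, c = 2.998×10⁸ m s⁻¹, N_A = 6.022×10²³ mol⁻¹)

Photon energy at 340 nm: hc/λ = (6.626×10⁻³⁴)(2.998×10⁸)/(340×10⁻⁹) = 5.843×10⁻¹⁹ J.
Incident energy: 0.0130 kJ = 13.0 J.
Photons incident: 13.0 / 5.843×10⁻¹⁹ = 2.225×10¹⁹, i.e. 2.225×10¹⁹/6.022×10²³ = 3.695×10⁻⁵ mol.
Photons absorbed: 0.889 × 3.695×10⁻⁵ = 3.285×10⁻⁵ mol.
Product: Φ × n_abs = 0.185 × 3.285×10⁻⁵ = 6.077×10⁻⁶ mol.
As a count: 6.077×10⁻⁶ × 6.022×10²³ = 3.7×10¹⁸.

3.7×10¹⁸ initiating radicals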